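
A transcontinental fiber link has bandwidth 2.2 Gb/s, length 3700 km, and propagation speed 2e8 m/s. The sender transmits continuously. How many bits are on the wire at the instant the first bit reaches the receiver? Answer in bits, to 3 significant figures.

Propagation delay = 3700000 / 200000000 = 0.0185 s.
BDP = R × t_prop = 2200000000 × 0.0185 = 40700000 bits.

40700000 bits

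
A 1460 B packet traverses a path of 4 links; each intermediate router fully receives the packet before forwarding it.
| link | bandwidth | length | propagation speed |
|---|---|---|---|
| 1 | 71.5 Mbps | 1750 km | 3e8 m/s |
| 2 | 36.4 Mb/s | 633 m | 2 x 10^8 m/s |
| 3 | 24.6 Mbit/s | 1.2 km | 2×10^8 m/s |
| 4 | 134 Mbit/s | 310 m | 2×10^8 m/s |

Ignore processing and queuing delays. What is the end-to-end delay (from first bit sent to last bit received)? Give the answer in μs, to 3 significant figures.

L = 1460 × 8 = 11680 bits.
Transmission delays (L/R per hop): 163.357, 320.879, 474.797, 87.1642 μs; sum = 1046.2 μs.
Propagation delays (d/s per hop): 5833.33, 3.165, 6, 1.55 μs; sum = 5844.05 μs.
End-to-end = 6890 μs.

6890 μs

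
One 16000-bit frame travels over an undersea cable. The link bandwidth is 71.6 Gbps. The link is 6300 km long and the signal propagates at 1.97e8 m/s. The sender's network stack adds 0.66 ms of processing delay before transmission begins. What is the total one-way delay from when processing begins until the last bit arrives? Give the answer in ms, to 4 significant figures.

32.64 ms

Transmission delay = L/R = 16000 / 71600000000 = 0.000223464 ms.
Propagation delay = d/s = 6300000 m / 197000000 m/s = 31.9797 ms.
Plus processing delay 0.66 ms = 0.66 ms.
Total = 32.64 ms.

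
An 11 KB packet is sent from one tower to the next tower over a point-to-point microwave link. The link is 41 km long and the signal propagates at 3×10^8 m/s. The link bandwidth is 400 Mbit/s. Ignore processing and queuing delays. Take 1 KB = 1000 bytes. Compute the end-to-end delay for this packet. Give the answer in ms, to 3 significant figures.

0.357 ms

L = 88000 bits.
Transmission delay = L/R = 88000 / 400000000 = 0.22 ms.
Propagation delay = d/s = 41000 m / 300000000 m/s = 0.136667 ms.
Total = 0.357 ms.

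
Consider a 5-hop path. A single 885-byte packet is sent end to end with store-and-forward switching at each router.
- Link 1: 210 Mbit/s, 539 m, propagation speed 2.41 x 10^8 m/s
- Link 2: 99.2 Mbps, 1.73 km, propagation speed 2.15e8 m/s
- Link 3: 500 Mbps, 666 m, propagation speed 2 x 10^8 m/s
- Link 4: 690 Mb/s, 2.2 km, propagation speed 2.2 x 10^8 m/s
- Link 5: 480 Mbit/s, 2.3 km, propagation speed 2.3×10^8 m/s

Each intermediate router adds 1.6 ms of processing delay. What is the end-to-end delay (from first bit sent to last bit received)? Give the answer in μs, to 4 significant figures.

L = 885 × 8 = 7080 bits.
Transmission delays (L/R per hop): 33.7143, 71.371, 14.16, 10.2609, 14.75 μs; sum = 144.256 μs.
Propagation delays (d/s per hop): 2.23651, 8.04651, 3.33, 10, 10 μs; sum = 33.613 μs.
Processing at 4 router(s): 4 × 1.6 ms = 6400 μs.
End-to-end = 6578 μs.

6578 μs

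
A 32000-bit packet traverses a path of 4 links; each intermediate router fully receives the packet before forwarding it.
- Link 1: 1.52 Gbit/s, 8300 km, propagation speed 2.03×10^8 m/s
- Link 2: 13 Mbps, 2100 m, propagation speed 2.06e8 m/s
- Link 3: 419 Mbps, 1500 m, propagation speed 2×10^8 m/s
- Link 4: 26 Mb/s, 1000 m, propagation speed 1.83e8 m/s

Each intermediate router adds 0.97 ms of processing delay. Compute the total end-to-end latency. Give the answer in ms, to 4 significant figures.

47.61 ms

Transmission delays (L/R per hop): 0.0210526, 2.46154, 0.0763723, 1.23077 ms; sum = 3.78973 ms.
Propagation delays (d/s per hop): 40.8867, 0.0101942, 0.0075, 0.00546448 ms; sum = 40.9099 ms.
Processing at 3 router(s): 3 × 0.97 ms = 2.91 ms.
End-to-end = 47.61 ms.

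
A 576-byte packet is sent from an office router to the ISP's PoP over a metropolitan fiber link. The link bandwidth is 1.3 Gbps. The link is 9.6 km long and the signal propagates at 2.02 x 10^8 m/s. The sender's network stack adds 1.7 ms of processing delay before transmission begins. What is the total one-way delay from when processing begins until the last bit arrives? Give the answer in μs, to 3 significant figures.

L = 576 × 8 = 4608 bits.
Transmission delay = L/R = 4608 / 1300000000 = 3.54462 μs.
Propagation delay = d/s = 9600 m / 202000000 m/s = 47.5248 μs.
Plus processing delay 1.7 ms = 1700 μs.
Total = 1750 μs.

1750 μs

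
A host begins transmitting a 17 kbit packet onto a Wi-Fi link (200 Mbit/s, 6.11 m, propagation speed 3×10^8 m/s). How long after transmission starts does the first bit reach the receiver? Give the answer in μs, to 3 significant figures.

0.0204 μs

First bit experiences only propagation delay: d/s = 6.11/300000000 = 0.0204 μs.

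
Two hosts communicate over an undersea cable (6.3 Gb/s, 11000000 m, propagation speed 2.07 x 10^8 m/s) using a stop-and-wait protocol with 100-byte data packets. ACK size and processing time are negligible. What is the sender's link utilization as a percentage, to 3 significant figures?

t_tx = L/R = 800/6300000000 = 1.26984e-07 s.
t_prop = 11000000/2.07e+08 = 0.0531401 s; RTT = 0.10628 s.
Cycle = t_tx + RTT = 0.10628 s.
Utilization = t_tx / cycle = 1.26984e-07/0.10628 = 0.000119 %.

0.000119 %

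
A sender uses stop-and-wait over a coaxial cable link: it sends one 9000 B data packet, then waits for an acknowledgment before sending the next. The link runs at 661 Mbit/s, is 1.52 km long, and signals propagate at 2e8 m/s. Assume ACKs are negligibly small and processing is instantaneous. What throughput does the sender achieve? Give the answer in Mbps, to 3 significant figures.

t_tx = L/R = 72000/661000000 = 0.000108926 s.
t_prop = 1520/200000000 = 7.6e-06 s; RTT = 1.52e-05 s.
Cycle = t_tx + RTT = 0.000124126 s.
Throughput = L / cycle = 72000 / 0.000124126 = 580 Mbps.

580 Mbps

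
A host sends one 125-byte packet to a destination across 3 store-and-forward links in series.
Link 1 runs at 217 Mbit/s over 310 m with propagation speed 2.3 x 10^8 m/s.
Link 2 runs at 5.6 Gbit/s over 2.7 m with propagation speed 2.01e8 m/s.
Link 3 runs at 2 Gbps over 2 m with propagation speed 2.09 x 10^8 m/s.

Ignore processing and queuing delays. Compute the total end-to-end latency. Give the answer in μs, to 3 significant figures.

6.66 μs

L = 125 × 8 = 1000 bits.
Transmission delays (L/R per hop): 4.60829, 0.178571, 0.5 μs; sum = 5.28687 μs.
Propagation delays (d/s per hop): 1.34783, 0.0134328, 0.00956938 μs; sum = 1.37083 μs.
End-to-end = 6.66 μs.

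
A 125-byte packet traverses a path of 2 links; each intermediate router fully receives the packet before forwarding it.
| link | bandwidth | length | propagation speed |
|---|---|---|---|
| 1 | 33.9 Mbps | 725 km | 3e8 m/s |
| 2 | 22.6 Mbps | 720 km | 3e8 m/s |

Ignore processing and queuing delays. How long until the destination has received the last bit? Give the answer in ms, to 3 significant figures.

4.89 ms

L = 125 × 8 = 1000 bits.
Transmission delays (L/R per hop): 0.0294985, 0.0442478 ms; sum = 0.0737463 ms.
Propagation delays (d/s per hop): 2.41667, 2.4 ms; sum = 4.81667 ms.
End-to-end = 4.89 ms.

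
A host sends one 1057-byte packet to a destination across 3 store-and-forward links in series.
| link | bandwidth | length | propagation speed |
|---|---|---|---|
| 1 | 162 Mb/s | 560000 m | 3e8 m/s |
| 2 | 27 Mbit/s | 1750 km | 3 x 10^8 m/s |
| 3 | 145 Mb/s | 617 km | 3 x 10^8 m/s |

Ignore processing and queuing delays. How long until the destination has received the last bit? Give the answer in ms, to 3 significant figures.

L = 1057 × 8 = 8456 bits.
Transmission delays (L/R per hop): 0.0521975, 0.313185, 0.0583172 ms; sum = 0.4237 ms.
Propagation delays (d/s per hop): 1.86667, 5.83333, 2.05667 ms; sum = 9.75667 ms.
End-to-end = 10.2 ms.

10.2 ms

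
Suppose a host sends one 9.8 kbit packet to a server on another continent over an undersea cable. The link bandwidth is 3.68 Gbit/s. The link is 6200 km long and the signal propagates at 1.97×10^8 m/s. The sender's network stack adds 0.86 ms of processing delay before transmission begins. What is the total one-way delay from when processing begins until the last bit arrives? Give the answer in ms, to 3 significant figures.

L = 9800 bits.
Transmission delay = L/R = 9800 / 3680000000 = 0.00266304 ms.
Propagation delay = d/s = 6200000 m / 197000000 m/s = 31.4721 ms.
Plus processing delay 0.86 ms = 0.86 ms.
Total = 32.3 ms.

32.3 ms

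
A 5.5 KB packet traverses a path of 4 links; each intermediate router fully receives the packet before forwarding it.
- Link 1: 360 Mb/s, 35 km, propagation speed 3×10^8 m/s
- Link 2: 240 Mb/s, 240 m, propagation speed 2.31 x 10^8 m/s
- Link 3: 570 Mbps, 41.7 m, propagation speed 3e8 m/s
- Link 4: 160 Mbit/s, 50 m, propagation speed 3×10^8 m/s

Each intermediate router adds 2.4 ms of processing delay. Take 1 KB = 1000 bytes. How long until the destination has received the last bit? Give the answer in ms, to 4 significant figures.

7.976 ms

L = 44000 bits.
Transmission delays (L/R per hop): 0.122222, 0.183333, 0.077193, 0.275 ms; sum = 0.657749 ms.
Propagation delays (d/s per hop): 0.116667, 0.00103896, 0.000139, 0.000166667 ms; sum = 0.118011 ms.
Processing at 3 router(s): 3 × 2.4 ms = 7.2 ms.
End-to-end = 7.976 ms.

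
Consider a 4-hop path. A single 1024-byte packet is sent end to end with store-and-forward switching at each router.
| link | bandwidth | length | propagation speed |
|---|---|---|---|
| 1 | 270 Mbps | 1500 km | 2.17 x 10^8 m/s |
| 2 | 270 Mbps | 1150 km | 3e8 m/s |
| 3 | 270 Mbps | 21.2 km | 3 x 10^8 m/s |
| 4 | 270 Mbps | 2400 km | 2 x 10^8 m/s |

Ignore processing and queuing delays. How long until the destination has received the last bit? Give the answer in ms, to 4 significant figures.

22.94 ms

L = 1024 × 8 = 8192 bits.
Transmission delay per hop = L/R = 8192/270000000 = 0.0303407 ms; 4 hops → 0.121363 ms.
Propagation delays (d/s per hop): 6.91244, 3.83333, 0.0706667, 12 ms; sum = 22.8164 ms.
End-to-end = 22.94 ms.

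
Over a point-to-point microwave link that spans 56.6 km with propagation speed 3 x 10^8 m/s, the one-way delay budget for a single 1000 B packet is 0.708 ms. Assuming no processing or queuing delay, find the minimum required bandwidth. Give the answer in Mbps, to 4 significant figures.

15.40 Mbps

L = 8000 bits.
Propagation delay = 56600 / 300000000 = 0.188667 ms.
Transmission budget = 0.708 − 0.188667 = 0.519333 ms.
R ≥ L / t_tx = 8000 bits / 0.000519333 s = 15.40 Mbps.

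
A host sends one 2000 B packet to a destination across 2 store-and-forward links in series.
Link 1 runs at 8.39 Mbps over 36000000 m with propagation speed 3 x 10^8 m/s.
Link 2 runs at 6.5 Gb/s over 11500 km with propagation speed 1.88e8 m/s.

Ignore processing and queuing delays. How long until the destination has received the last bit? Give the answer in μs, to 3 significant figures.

L = 2000 × 8 = 16000 bits.
Transmission delays (L/R per hop): 1907.03, 2.46154 μs; sum = 1909.49 μs.
Propagation delays (d/s per hop): 120000, 61170.2 μs; sum = 181170 μs.
End-to-end = 183000 μs.

183000 μs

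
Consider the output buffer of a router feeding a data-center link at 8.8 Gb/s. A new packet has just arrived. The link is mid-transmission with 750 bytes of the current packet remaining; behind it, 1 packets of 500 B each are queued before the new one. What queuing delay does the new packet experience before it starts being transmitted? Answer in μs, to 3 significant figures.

1.14 μs

Each queued packet: L/R = 4000/8800000000 = 0.454545 μs.
1 queued → 0.454545 μs.
Plus remaining 6000 bits of current packet: 0.681818 μs.
Queuing delay = 1.14 μs.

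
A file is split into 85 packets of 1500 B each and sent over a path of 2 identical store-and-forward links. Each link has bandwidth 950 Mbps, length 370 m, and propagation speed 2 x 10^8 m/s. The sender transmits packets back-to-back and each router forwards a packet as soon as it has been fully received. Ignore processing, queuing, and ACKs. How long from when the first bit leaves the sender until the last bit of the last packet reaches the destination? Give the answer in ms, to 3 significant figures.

1.09 ms

Per-hop transmission t_tx = L/R = 12000/950000000 = 0.0126316 ms.
Per-hop propagation t_prop = 370/200000000 = 0.00185 ms.
Pipeline fill: first packet needs 2·t_tx to clear all hops; remaining 84 packets each add one t_tx.
Total = (2+85-1)·t_tx + 2·t_prop = 86·0.0126316 + 2·0.00185 = 1.09 ms.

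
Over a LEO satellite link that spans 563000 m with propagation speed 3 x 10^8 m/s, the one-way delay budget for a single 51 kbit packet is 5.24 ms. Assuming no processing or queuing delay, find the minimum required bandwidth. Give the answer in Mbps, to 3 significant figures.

15.2 Mbps

Propagation delay = 563000 / 300000000 = 1.87667 ms.
Transmission budget = 5.24 − 1.87667 = 3.36333 ms.
R ≥ L / t_tx = 51000 bits / 0.00336333 s = 15.2 Mbps.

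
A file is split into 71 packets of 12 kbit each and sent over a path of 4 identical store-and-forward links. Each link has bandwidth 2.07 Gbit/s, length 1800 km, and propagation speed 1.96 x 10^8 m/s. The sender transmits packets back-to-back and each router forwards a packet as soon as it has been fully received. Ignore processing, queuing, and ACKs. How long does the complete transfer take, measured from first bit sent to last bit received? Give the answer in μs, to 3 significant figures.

Per-hop transmission t_tx = L/R = 12000/2.07e+09 = 5.7971 μs.
Per-hop propagation t_prop = 1800000/196000000 = 9183.67 μs.
Pipeline fill: first packet needs 4·t_tx to clear all hops; remaining 70 packets each add one t_tx.
Total = (4+71-1)·t_tx + 4·t_prop = 74·5.7971 + 4·9183.67 = 37200 μs.

37200 μs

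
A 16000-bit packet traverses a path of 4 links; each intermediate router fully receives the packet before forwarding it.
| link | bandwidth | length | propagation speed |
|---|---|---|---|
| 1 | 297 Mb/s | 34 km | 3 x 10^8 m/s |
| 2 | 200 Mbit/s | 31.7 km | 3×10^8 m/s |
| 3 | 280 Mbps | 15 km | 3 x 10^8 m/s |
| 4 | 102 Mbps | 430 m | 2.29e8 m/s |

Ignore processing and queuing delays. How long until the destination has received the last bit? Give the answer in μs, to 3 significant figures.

Transmission delays (L/R per hop): 53.8721, 80, 57.1429, 156.863 μs; sum = 347.878 μs.
Propagation delays (d/s per hop): 113.333, 105.667, 50, 1.87773 μs; sum = 270.878 μs.
End-to-end = 619 μs.

619 μs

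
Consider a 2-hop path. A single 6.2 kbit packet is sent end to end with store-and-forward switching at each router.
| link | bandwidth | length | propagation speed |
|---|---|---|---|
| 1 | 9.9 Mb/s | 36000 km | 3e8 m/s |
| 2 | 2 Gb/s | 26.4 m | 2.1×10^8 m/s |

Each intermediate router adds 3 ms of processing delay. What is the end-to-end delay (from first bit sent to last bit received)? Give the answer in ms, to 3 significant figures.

L = 6200 bits.
Transmission delays (L/R per hop): 0.626263, 0.0031 ms; sum = 0.629363 ms.
Propagation delays (d/s per hop): 120, 0.000125714 ms; sum = 120 ms.
Processing at 1 router(s): 1 × 3 ms = 3 ms.
End-to-end = 124 ms.

124 ms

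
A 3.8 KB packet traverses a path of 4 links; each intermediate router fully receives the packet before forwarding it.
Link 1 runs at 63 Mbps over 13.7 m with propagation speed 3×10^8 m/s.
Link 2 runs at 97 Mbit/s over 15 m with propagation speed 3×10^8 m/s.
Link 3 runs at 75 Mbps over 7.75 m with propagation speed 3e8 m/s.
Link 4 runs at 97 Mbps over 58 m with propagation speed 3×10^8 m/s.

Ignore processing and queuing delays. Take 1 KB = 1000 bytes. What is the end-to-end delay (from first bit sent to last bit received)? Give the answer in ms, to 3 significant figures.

L = 30400 bits.
Transmission delays (L/R per hop): 0.48254, 0.313402, 0.405333, 0.313402 ms; sum = 1.51468 ms.
Propagation delays (d/s per hop): 4.56667e-05, 5e-05, 2.58333e-05, 0.000193333 ms; sum = 0.000314833 ms.
End-to-end = 1.51 ms.

1.51 ms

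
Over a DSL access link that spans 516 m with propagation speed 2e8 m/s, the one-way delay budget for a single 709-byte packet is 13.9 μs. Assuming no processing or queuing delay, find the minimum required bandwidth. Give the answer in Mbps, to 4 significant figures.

501.1 Mbps

L = 5672 bits.
Propagation delay = 516 / 200000000 = 2.58 μs.
Transmission budget = 13.9 − 2.58 = 11.32 μs.
R ≥ L / t_tx = 5672 bits / 1.132e-05 s = 501.1 Mbps.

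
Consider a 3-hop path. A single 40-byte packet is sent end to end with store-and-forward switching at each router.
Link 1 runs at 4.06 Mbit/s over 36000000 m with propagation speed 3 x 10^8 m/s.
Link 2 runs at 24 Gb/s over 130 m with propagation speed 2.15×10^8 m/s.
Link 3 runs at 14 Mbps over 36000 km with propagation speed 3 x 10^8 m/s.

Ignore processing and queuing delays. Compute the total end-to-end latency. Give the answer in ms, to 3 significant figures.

L = 40 × 8 = 320 bits.
Transmission delays (L/R per hop): 0.0788177, 1.33333e-05, 0.0228571 ms; sum = 0.101688 ms.
Propagation delays (d/s per hop): 120, 0.000604651, 120 ms; sum = 240.001 ms.
End-to-end = 240 ms.

240 ms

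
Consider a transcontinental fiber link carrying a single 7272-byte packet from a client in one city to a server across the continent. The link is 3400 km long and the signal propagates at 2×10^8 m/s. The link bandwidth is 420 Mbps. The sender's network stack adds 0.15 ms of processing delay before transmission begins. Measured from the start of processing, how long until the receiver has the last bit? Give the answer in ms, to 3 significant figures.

17.3 ms

L = 7272 × 8 = 58176 bits.
Transmission delay = L/R = 58176 / 420000000 = 0.138514 ms.
Propagation delay = d/s = 3400000 m / 200000000 m/s = 17 ms.
Plus processing delay 0.15 ms = 0.15 ms.
Total = 17.3 ms.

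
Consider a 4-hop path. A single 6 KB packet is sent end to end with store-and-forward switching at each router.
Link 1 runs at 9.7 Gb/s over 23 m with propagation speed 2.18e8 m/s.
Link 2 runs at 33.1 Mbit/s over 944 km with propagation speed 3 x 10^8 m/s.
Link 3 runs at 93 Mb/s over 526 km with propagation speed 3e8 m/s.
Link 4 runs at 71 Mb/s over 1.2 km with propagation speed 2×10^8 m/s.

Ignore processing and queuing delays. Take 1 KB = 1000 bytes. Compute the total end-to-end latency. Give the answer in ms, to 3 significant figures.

7.55 ms

L = 48000 bits.
Transmission delays (L/R per hop): 0.00494845, 1.45015, 0.516129, 0.676056 ms; sum = 2.64728 ms.
Propagation delays (d/s per hop): 0.000105505, 3.14667, 1.75333, 0.006 ms; sum = 4.90611 ms.
End-to-end = 7.55 ms.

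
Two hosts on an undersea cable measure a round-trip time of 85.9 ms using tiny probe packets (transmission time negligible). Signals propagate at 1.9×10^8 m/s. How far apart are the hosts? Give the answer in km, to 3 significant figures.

One-way propagation = RTT/2 = 42.95 ms.
d = s × t = 190000000 × 0.04295 = 8160 km.

8160 km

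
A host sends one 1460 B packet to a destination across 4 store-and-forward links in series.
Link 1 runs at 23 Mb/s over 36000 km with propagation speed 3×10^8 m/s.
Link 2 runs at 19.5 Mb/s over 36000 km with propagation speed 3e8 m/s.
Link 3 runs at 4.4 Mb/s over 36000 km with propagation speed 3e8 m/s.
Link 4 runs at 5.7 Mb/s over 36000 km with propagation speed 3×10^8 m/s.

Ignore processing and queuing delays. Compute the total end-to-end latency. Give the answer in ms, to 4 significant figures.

485.8 ms

L = 1460 × 8 = 11680 bits.
Transmission delays (L/R per hop): 0.507826, 0.598974, 2.65455, 2.04912 ms; sum = 5.81047 ms.
Propagation delays (d/s per hop): 120, 120, 120, 120 ms; sum = 480 ms.
End-to-end = 485.8 ms.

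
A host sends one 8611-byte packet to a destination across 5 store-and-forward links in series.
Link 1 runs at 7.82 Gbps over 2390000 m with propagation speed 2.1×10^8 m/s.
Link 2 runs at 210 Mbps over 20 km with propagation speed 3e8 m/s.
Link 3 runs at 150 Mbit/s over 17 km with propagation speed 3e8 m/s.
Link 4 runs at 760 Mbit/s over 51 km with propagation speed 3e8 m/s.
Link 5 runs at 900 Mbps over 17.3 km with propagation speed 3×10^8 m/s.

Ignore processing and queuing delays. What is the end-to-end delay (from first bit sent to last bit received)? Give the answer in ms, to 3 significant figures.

L = 8611 × 8 = 68888 bits.
Transmission delays (L/R per hop): 0.00880921, 0.328038, 0.459253, 0.0906421, 0.0765422 ms; sum = 0.963285 ms.
Propagation delays (d/s per hop): 11.381, 0.0666667, 0.0566667, 0.17, 0.0576667 ms; sum = 11.732 ms.
End-to-end = 12.7 ms.

12.7 ms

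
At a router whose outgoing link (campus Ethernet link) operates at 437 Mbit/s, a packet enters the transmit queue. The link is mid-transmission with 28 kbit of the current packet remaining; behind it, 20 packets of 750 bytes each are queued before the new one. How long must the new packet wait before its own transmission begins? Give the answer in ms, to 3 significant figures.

0.339 ms

Each queued packet: L/R = 6000/437000000 = 0.01373 ms.
20 queued → 0.2746 ms.
Plus remaining 28000 bits of current packet: 0.0640732 ms.
Queuing delay = 0.339 ms.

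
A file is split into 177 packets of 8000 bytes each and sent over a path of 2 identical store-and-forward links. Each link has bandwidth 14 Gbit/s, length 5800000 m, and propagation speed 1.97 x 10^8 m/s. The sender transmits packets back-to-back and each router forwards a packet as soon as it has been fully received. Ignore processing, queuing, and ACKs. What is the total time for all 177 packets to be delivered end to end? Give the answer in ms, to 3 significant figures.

Per-hop transmission t_tx = L/R = 64000/14000000000 = 0.00457143 ms.
Per-hop propagation t_prop = 5800000/197000000 = 29.4416 ms.
Pipeline fill: first packet needs 2·t_tx to clear all hops; remaining 176 packets each add one t_tx.
Total = (2+177-1)·t_tx + 2·t_prop = 178·0.00457143 + 2·29.4416 = 59.7 ms.

59.7 ms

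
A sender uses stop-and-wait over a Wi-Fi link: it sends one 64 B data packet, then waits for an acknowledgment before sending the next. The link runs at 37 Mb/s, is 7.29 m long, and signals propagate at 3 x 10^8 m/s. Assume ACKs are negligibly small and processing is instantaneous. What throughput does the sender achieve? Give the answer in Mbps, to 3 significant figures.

36.9 Mbps

t_tx = L/R = 512/37000000 = 1.38378e-05 s.
t_prop = 7.29/300000000 = 2.43e-08 s; RTT = 4.86e-08 s.
Cycle = t_tx + RTT = 1.38864e-05 s.
Throughput = L / cycle = 512 / 1.38864e-05 = 36.9 Mbps.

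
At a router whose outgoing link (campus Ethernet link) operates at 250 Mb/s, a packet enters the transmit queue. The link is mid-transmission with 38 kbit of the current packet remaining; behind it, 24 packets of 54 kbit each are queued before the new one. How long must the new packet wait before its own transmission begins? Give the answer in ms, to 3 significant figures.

5.34 ms

Each queued packet: L/R = 54000/250000000 = 0.216 ms.
24 queued → 5.184 ms.
Plus remaining 38000 bits of current packet: 0.152 ms.
Queuing delay = 5.34 ms.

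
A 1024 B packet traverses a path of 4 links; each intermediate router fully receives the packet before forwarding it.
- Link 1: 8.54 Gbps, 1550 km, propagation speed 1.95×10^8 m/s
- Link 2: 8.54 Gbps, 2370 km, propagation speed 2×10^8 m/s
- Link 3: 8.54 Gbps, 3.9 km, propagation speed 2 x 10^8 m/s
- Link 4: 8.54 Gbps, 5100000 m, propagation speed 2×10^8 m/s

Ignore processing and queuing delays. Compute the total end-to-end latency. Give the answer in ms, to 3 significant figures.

45.3 ms

L = 1024 × 8 = 8192 bits.
Transmission delay per hop = L/R = 8192/8.54e+09 = 0.000959251 ms; 4 hops → 0.003837 ms.
Propagation delays (d/s per hop): 7.94872, 11.85, 0.0195, 25.5 ms; sum = 45.3182 ms.
End-to-end = 45.3 ms.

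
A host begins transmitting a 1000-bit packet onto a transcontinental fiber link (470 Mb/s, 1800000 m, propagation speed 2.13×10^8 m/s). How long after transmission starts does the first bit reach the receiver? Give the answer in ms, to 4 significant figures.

First bit experiences only propagation delay: d/s = 1800000/213000000 = 8.451 ms.

8.451 ms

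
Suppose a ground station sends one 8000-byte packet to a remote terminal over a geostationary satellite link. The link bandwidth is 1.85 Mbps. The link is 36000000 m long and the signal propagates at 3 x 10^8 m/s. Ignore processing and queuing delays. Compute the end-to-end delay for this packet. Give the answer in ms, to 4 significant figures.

L = 8000 × 8 = 64000 bits.
Transmission delay = L/R = 64000 / 1850000 = 34.5946 ms.
Propagation delay = d/s = 36000000 m / 300000000 m/s = 120 ms.
Total = 154.6 ms.

154.6 ms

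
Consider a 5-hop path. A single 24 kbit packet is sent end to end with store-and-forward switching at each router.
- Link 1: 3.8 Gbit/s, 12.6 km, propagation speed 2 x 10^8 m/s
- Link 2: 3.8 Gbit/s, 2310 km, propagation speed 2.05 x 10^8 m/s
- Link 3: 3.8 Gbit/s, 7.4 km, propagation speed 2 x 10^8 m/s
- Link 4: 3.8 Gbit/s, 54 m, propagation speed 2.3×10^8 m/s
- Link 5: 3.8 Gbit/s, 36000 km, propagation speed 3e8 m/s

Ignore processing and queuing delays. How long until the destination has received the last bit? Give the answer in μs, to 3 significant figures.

131000 μs

L = 24000 bits.
Transmission delay per hop = L/R = 24000/3800000000 = 6.31579 μs; 5 hops → 31.5789 μs.
Propagation delays (d/s per hop): 63, 11268.3, 37, 0.234783, 120000 μs; sum = 131369 μs.
End-to-end = 131000 μs.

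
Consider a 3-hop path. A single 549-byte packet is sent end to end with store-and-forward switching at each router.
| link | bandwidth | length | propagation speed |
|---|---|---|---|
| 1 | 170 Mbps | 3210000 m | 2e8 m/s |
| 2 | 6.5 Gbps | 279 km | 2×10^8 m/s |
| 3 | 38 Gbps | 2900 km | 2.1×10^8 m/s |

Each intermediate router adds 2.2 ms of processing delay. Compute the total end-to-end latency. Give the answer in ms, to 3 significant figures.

L = 549 × 8 = 4392 bits.
Transmission delays (L/R per hop): 0.0258353, 0.000675692, 0.000115579 ms; sum = 0.0266266 ms.
Propagation delays (d/s per hop): 16.05, 1.395, 13.8095 ms; sum = 31.2545 ms.
Processing at 2 router(s): 2 × 2.2 ms = 4.4 ms.
End-to-end = 35.7 ms.

35.7 ms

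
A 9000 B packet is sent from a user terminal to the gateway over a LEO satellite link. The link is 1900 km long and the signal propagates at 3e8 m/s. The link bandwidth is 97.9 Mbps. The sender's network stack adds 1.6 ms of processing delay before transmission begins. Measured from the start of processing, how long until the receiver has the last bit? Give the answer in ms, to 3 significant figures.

L = 9000 × 8 = 72000 bits.
Transmission delay = L/R = 72000 / 97900000 = 0.735444 ms.
Propagation delay = d/s = 1900000 m / 300000000 m/s = 6.33333 ms.
Plus processing delay 1.6 ms = 1.6 ms.
Total = 8.67 ms.

8.67 ms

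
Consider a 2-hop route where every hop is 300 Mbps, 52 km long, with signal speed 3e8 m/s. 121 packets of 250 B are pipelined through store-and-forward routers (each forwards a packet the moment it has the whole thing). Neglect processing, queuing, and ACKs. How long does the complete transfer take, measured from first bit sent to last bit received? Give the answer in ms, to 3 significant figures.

1.16 ms

Per-hop transmission t_tx = L/R = 2000/300000000 = 0.00666667 ms.
Per-hop propagation t_prop = 52000/300000000 = 0.173333 ms.
Pipeline fill: first packet needs 2·t_tx to clear all hops; remaining 120 packets each add one t_tx.
Total = (2+121-1)·t_tx + 2·t_prop = 122·0.00666667 + 2·0.173333 = 1.16 ms.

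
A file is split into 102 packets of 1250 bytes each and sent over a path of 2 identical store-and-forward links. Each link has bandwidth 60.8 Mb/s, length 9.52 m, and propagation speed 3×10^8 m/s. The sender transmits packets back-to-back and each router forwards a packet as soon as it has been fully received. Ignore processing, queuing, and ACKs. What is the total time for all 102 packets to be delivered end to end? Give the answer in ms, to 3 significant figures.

16.9 ms

Per-hop transmission t_tx = L/R = 10000/60800000 = 0.164474 ms.
Per-hop propagation t_prop = 9.52/300000000 = 3.17333e-05 ms.
Pipeline fill: first packet needs 2·t_tx to clear all hops; remaining 101 packets each add one t_tx.
Total = (2+102-1)·t_tx + 2·t_prop = 103·0.164474 + 2·3.17333e-05 = 16.9 ms.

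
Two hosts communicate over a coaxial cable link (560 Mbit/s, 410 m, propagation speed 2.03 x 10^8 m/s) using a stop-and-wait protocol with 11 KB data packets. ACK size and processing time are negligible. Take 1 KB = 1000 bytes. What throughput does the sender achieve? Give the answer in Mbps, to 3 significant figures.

t_tx = L/R = 88000/560000000 = 0.000157143 s.
t_prop = 410/2.03e+08 = 2.0197e-06 s; RTT = 4.03941e-06 s.
Cycle = t_tx + RTT = 0.000161182 s.
Throughput = L / cycle = 88000 / 0.000161182 = 546 Mbps.

546 Mbps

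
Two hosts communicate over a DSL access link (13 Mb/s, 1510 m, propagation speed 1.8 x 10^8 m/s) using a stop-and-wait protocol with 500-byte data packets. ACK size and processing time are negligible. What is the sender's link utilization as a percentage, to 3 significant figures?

94.8 %

t_tx = L/R = 4000/13000000 = 0.000307692 s.
t_prop = 1510/180000000 = 8.38889e-06 s; RTT = 1.67778e-05 s.
Cycle = t_tx + RTT = 0.00032447 s.
Utilization = t_tx / cycle = 0.000307692/0.00032447 = 94.8 %.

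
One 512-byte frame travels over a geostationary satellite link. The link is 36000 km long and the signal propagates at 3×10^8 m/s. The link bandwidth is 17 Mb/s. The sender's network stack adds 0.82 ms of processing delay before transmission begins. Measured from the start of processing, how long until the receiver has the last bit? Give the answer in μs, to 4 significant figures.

121100 μs

L = 512 × 8 = 4096 bits.
Transmission delay = L/R = 4096 / 17000000 = 240.941 μs.
Propagation delay = d/s = 36000000 m / 300000000 m/s = 120000 μs.
Plus processing delay 0.82 ms = 820 μs.
Total = 121100 μs.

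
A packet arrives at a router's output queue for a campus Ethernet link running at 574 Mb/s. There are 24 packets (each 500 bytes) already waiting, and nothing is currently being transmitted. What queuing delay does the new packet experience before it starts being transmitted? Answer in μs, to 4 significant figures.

167.2 μs

Each queued packet: L/R = 4000/574000000 = 6.96864 μs.
24 queued → 167.247 μs.
Queuing delay = 167.2 μs.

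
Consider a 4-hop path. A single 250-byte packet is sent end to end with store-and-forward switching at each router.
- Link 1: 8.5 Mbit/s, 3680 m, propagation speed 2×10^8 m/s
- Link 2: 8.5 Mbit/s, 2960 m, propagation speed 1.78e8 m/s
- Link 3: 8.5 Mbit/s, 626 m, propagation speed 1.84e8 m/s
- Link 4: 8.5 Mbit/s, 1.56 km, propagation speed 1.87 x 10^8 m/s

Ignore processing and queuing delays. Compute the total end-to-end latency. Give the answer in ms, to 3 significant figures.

L = 250 × 8 = 2000 bits.
Transmission delay per hop = L/R = 2000/8500000 = 0.235294 ms; 4 hops → 0.941176 ms.
Propagation delays (d/s per hop): 0.0184, 0.0166292, 0.00340217, 0.00834225 ms; sum = 0.0467736 ms.
End-to-end = 0.988 ms.

0.988 ms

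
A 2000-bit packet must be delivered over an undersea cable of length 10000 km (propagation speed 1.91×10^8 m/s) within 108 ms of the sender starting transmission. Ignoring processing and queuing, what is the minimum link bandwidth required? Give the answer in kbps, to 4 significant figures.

35.94 kbps

Propagation delay = 10000000 / 191000000 = 52.356 ms.
Transmission budget = 108 − 52.356 = 55.644 ms.
R ≥ L / t_tx = 2000 bits / 0.055644 s = 35.94 kbps.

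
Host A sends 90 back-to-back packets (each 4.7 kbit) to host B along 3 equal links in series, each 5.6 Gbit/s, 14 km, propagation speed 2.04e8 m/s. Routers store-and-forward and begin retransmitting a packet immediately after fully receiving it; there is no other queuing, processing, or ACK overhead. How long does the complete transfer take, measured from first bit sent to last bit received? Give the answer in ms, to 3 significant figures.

Per-hop transmission t_tx = L/R = 4700/5600000000 = 0.000839286 ms.
Per-hop propagation t_prop = 14000/204000000 = 0.0686275 ms.
Pipeline fill: first packet needs 3·t_tx to clear all hops; remaining 89 packets each add one t_tx.
Total = (3+90-1)·t_tx + 3·t_prop = 92·0.000839286 + 3·0.0686275 = 0.283 ms.

0.283 ms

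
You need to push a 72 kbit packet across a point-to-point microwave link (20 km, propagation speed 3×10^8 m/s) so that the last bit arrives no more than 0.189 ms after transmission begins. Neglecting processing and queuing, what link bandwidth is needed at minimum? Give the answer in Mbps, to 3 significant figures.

589 Mbps

Propagation delay = 20000 / 300000000 = 0.0666667 ms.
Transmission budget = 0.189 − 0.0666667 = 0.122333 ms.
R ≥ L / t_tx = 72000 bits / 0.000122333 s = 589 Mbps.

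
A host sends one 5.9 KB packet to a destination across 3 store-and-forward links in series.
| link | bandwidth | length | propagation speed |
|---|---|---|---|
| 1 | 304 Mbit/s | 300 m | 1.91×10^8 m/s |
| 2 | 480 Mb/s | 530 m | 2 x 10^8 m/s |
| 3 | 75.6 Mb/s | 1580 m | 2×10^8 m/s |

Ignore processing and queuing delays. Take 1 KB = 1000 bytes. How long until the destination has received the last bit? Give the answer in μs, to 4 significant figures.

L = 47200 bits.
Transmission delays (L/R per hop): 155.263, 98.3333, 624.339 μs; sum = 877.935 μs.
Propagation delays (d/s per hop): 1.57068, 2.65, 7.9 μs; sum = 12.1207 μs.
End-to-end = 890.1 μs.

890.1 μs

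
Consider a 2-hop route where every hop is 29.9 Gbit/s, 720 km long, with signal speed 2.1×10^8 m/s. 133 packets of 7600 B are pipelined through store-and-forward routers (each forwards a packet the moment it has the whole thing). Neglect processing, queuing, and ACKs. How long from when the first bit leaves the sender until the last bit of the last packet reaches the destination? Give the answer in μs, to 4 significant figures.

Per-hop transmission t_tx = L/R = 60800/29900000000 = 2.03344 μs.
Per-hop propagation t_prop = 720000/210000000 = 3428.57 μs.
Pipeline fill: first packet needs 2·t_tx to clear all hops; remaining 132 packets each add one t_tx.
Total = (2+133-1)·t_tx + 2·t_prop = 134·2.03344 + 2·3428.57 = 7130 μs.

7130 μs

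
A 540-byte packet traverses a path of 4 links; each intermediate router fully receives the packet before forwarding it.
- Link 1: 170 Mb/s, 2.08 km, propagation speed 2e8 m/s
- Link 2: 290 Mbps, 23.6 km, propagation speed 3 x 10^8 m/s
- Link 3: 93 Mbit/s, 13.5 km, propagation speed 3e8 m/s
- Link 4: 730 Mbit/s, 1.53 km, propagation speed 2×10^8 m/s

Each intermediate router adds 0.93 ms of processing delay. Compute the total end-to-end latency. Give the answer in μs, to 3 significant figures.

3020 μs

L = 540 × 8 = 4320 bits.
Transmission delays (L/R per hop): 25.4118, 14.8966, 46.4516, 5.91781 μs; sum = 92.6777 μs.
Propagation delays (d/s per hop): 10.4, 78.6667, 45, 7.65 μs; sum = 141.717 μs.
Processing at 3 router(s): 3 × 0.93 ms = 2790 μs.
End-to-end = 3020 μs.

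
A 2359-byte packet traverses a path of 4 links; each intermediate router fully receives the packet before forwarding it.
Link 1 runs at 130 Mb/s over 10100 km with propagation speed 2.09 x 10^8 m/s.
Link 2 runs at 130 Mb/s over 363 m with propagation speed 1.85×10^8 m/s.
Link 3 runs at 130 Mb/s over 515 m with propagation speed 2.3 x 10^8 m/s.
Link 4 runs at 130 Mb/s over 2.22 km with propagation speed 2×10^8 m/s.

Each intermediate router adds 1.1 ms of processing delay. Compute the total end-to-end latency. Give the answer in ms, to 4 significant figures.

52.22 ms

L = 2359 × 8 = 18872 bits.
Transmission delay per hop = L/R = 18872/130000000 = 0.145169 ms; 4 hops → 0.580677 ms.
Propagation delays (d/s per hop): 48.3254, 0.00196216, 0.00223913, 0.0111 ms; sum = 48.3407 ms.
Processing at 3 router(s): 3 × 1.1 ms = 3.3 ms.
End-to-end = 52.22 ms.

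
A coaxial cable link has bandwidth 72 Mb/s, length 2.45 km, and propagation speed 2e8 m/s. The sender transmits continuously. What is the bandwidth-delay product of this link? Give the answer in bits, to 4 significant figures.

Propagation delay = 2450 / 200000000 = 1.225e-05 s.
BDP = R × t_prop = 72000000 × 1.225e-05 = 882 bits.

882.0 bits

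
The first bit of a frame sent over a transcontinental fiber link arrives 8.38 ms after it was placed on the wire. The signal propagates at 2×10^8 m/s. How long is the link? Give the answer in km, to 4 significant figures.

1676 km

d = s × t_prop = 200000000 × 0.00838 = 1676 km.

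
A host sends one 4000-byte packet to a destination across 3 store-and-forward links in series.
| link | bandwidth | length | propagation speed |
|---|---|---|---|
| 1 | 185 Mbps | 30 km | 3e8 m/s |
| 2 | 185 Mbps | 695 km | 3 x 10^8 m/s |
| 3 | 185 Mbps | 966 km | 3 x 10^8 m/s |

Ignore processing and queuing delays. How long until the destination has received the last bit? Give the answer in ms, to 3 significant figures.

6.16 ms

L = 4000 × 8 = 32000 bits.
Transmission delay per hop = L/R = 32000/185000000 = 0.172973 ms; 3 hops → 0.518919 ms.
Propagation delays (d/s per hop): 0.1, 2.31667, 3.22 ms; sum = 5.63667 ms.
End-to-end = 6.16 ms.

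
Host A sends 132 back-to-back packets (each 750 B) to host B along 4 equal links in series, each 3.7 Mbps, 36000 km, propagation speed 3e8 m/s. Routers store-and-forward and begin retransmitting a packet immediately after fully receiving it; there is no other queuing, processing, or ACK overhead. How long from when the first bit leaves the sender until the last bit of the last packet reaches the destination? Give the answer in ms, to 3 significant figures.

Per-hop transmission t_tx = L/R = 6000/3700000 = 1.62162 ms.
Per-hop propagation t_prop = 36000000/300000000 = 120 ms.
Pipeline fill: first packet needs 4·t_tx to clear all hops; remaining 131 packets each add one t_tx.
Total = (4+132-1)·t_tx + 4·t_prop = 135·1.62162 + 4·120 = 699 ms.

699 ms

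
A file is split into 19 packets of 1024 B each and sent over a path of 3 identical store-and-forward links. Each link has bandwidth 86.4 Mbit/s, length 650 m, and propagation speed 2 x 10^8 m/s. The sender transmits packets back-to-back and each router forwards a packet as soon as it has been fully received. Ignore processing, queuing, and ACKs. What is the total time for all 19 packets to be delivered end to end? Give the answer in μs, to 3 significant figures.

2000 μs

Per-hop transmission t_tx = L/R = 8192/86400000 = 94.8148 μs.
Per-hop propagation t_prop = 650/200000000 = 3.25 μs.
Pipeline fill: first packet needs 3·t_tx to clear all hops; remaining 18 packets each add one t_tx.
Total = (3+19-1)·t_tx + 3·t_prop = 21·94.8148 + 3·3.25 = 2000 μs.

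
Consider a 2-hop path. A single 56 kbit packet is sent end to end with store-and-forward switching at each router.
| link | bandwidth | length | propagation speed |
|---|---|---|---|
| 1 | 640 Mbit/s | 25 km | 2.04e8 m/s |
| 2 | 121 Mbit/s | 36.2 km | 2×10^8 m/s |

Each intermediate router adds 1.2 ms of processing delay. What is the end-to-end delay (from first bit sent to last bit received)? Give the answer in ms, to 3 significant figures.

2.05 ms

L = 56000 bits.
Transmission delays (L/R per hop): 0.0875, 0.46281 ms; sum = 0.55031 ms.
Propagation delays (d/s per hop): 0.122549, 0.181 ms; sum = 0.303549 ms.
Processing at 1 router(s): 1 × 1.2 ms = 1.2 ms.
End-to-end = 2.05 ms.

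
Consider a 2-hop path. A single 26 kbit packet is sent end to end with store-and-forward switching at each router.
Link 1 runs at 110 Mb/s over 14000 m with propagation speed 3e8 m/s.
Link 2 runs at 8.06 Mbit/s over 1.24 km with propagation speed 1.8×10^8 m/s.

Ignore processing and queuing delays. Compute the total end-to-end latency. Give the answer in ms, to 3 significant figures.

3.52 ms

L = 26000 bits.
Transmission delays (L/R per hop): 0.236364, 3.22581 ms; sum = 3.46217 ms.
Propagation delays (d/s per hop): 0.0466667, 0.00688889 ms; sum = 0.0535556 ms.
End-to-end = 3.52 ms.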